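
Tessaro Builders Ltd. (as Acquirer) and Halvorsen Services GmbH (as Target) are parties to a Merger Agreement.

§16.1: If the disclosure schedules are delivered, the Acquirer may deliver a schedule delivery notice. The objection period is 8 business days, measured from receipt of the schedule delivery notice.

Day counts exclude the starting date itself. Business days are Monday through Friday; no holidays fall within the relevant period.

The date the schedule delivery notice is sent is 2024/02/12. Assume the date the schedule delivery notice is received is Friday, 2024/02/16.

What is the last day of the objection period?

The last day of the objection period: counting 8 business days from Friday, 2024/02/16 (Feb 19, Feb 20, Feb 21, Feb 22, Feb 23, Feb 26, Feb 27, Feb 28, skipping weekends) reaches Wednesday, 2024/02/28.

2024/02/28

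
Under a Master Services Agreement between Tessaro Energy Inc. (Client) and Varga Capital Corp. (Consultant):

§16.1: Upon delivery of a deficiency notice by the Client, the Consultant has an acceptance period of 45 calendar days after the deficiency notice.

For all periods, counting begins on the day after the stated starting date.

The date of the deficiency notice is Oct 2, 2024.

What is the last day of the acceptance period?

Nov 16, 2024

Adding 45 calendar days to Oct 2, 2024 gives Nov 16, 2024, which is the last day of the acceptance period.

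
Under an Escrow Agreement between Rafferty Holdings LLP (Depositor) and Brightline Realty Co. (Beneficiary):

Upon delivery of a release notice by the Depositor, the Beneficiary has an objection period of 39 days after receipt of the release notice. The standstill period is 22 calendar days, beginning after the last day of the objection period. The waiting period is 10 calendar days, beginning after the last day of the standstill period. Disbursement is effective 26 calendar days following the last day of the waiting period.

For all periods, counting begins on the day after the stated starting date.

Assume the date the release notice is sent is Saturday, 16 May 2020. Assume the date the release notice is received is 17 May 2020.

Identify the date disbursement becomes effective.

Adding 39 calendar days to 17 May 2020 gives 25 June 2020, which is the last day of the objection period.
The last day of the standstill period: 25 June 2020 + 22 days = 17 July 2020.
Adding 10 calendar days to 17 July 2020 gives 27 July 2020, which is the last day of the waiting period.
The date disbursement becomes effective: 26 calendar days after 27 July 2020 is 22 August 2020.

22 August 2020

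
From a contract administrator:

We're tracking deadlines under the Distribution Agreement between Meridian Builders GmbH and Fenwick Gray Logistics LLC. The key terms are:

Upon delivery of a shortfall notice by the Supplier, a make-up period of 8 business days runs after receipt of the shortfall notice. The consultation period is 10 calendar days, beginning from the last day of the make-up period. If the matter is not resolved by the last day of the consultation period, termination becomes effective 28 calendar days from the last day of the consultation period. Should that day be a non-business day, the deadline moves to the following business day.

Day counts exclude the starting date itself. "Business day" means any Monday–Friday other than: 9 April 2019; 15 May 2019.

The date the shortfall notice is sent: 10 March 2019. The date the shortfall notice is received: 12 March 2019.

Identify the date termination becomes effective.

From Tuesday, 12 March 2019, 8 business days (Mar 13, Mar 14, Mar 15, Mar 18, Mar 19, Mar 20, Mar 21, Mar 22, skipping weekends) brings us to Friday, 22 March 2019, which is the last day of the make-up period.
The last day of the consultation period: 22 March 2019 + 10 days = 1 April 2019.
Adding 28 calendar days to 1 April 2019 gives 29 April 2019, which is the date termination becomes effective. 29 April 2019 is a Monday and is not a listed holiday, so no roll-forward applies.

29 April 2019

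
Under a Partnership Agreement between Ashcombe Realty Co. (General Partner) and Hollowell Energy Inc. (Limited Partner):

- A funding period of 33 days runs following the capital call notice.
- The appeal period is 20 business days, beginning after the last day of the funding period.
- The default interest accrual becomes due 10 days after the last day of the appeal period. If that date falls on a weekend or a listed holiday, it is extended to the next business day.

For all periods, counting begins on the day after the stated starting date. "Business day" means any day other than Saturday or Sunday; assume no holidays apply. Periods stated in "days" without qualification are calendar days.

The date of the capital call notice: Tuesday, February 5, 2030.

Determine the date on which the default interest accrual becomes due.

April 15, 2030

The last day of the funding period: February 5, 2030 + 33 days = March 10, 2030.
From Sunday, March 10, 2030, 20 business days (Mar 11, Mar 12, Mar 13, Mar 14, …, Apr 3, Apr 4, Apr 5, skipping weekends) brings us to Friday, April 5, 2030, which is the last day of the appeal period.
The date on which the default interest accrual becomes due: April 5, 2030 + 10 days = April 15, 2030. April 15, 2030 is a Monday, so no roll-forward applies.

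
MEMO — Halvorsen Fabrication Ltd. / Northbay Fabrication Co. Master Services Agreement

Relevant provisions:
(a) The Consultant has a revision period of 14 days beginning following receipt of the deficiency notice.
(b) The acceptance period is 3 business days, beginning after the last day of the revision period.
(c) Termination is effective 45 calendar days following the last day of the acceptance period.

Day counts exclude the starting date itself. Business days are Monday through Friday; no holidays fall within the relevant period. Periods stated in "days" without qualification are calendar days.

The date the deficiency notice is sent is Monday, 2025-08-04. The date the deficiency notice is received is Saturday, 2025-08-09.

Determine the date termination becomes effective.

2025-10-11

The last day of the revision period: 14 calendar days after 2025-08-09 is 2025-08-23.
From Saturday, 2025-08-23, 3 business days (Aug 25, Aug 26, Aug 27, skipping weekends) brings us to Wednesday, 2025-08-27, which is the last day of the acceptance period.
Adding 45 calendar days to 2025-08-27 gives 2025-10-11, which is the date termination becomes effective.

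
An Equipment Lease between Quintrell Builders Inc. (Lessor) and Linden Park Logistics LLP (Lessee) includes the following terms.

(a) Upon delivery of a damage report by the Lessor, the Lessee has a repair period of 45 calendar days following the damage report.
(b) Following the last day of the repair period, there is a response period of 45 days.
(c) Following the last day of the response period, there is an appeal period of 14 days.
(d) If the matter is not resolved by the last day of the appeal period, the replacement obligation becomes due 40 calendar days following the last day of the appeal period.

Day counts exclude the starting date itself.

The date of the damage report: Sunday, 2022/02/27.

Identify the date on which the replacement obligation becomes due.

2022/07/21

The last day of the repair period: 45 calendar days after 2022/02/27 is 2022/04/13.
The last day of the response period: 45 calendar days after 2022/04/13 is 2022/05/28.
The last day of the appeal period: 2022/05/28 + 14 days = 2022/06/11.
The date on which the replacement obligation becomes due: 40 calendar days after 2022/06/11 is 2022/07/21.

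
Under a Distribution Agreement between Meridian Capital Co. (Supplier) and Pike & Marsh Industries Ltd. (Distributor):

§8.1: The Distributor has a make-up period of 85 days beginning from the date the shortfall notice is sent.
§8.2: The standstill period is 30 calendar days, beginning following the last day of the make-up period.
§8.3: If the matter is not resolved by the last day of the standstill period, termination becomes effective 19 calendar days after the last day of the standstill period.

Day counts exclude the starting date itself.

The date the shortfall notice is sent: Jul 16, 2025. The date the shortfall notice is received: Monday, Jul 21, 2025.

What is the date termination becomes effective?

The last day of the make-up period: Jul 16, 2025 + 85 days = Oct 9, 2025.
Adding 30 calendar days to Oct 9, 2025 gives Nov 8, 2025, which is the last day of the standstill period.
The date termination becomes effective: 19 calendar days after Nov 8, 2025 is Nov 27, 2025.

Nov 27, 2025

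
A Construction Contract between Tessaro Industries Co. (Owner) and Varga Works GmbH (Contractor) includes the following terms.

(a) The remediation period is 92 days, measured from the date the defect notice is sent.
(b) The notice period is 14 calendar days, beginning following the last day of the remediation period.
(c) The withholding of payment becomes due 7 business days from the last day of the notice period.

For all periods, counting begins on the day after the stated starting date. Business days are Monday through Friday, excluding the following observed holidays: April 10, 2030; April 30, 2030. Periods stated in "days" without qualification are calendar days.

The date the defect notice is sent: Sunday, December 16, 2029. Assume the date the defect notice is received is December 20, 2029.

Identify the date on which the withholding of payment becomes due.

The last day of the remediation period: 92 calendar days after December 16, 2029 is March 18, 2030.
The last day of the notice period: March 18, 2030 + 14 days = April 1, 2030.
From Monday, April 1, 2030, 7 business days (Apr 2, Apr 3, Apr 4, Apr 5, Apr 8, Apr 9, Apr 11, skipping weekends and the listed holiday on Apr 10) brings us to Thursday, April 11, 2030, which is the date on which the withholding of payment becomes due.

April 11, 2030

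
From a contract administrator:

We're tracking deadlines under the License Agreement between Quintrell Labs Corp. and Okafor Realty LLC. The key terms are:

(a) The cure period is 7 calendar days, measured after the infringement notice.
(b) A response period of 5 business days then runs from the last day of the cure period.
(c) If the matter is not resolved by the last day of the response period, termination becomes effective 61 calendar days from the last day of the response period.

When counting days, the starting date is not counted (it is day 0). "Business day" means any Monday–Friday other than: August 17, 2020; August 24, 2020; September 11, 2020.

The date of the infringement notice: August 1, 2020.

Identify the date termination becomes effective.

October 14, 2020

The last day of the cure period: 7 calendar days after August 1, 2020 is August 8, 2020.
From Saturday, August 8, 2020, 5 business days (Aug 10, Aug 11, Aug 12, Aug 13, Aug 14, skipping weekends) brings us to Friday, August 14, 2020, which is the last day of the response period.
Adding 61 calendar days to August 14, 2020 gives October 14, 2020, which is the date termination becomes effective.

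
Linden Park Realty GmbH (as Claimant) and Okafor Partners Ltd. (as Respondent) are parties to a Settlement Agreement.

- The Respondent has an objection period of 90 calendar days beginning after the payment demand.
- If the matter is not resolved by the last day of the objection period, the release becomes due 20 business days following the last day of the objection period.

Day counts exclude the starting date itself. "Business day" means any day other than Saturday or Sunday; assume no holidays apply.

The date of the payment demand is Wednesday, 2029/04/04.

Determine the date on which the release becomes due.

The last day of the objection period: 90 calendar days after 2029/04/04 is 2029/07/03.
The date on which the release becomes due: 20 business days after Tuesday, 2029/07/03, skipping weekends — Jul 4, Jul 5, Jul 6, Jul 9, …, Jul 27, Jul 30, Jul 31 — lands on Tuesday, 2029/07/31.

2029/07/31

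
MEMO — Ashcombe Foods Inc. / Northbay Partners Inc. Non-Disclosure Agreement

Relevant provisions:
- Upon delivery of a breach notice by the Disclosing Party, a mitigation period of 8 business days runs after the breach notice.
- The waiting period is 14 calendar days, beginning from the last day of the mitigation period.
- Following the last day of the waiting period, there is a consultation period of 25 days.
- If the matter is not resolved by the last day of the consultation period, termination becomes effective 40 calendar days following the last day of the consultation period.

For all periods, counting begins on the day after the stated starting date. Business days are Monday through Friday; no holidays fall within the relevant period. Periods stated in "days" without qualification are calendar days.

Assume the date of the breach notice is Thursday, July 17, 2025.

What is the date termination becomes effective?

The last day of the mitigation period: counting 8 business days from Thursday, July 17, 2025 (Jul 18, Jul 21, Jul 22, Jul 23, Jul 24, Jul 25, Jul 28, Jul 29, skipping weekends) reaches Tuesday, July 29, 2025.
Adding 14 calendar days to July 29, 2025 gives August 12, 2025, which is the last day of the waiting period.
The last day of the consultation period: 25 calendar days after August 12, 2025 is September 6, 2025.
The date termination becomes effective: September 6, 2025 + 40 days = October 16, 2025.

October 16, 2025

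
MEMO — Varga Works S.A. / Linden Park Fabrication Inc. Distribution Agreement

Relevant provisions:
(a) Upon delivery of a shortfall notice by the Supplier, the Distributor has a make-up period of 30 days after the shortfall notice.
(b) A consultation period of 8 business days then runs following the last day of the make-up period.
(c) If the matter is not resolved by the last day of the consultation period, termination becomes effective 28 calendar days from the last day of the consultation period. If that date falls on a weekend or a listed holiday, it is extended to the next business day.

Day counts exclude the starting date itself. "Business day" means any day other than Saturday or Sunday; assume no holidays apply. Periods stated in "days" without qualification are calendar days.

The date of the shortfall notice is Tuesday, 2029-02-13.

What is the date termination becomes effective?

2029-04-24

Adding 30 calendar days to 2029-02-13 gives 2029-03-15, which is the last day of the make-up period.
From Thursday, 2029-03-15, 8 business days (Mar 16, Mar 19, Mar 20, Mar 21, Mar 22, Mar 23, Mar 26, Mar 27, skipping weekends) brings us to Tuesday, 2029-03-27, which is the last day of the consultation period.
Adding 28 calendar days to 2029-03-27 gives 2029-04-24, which is the date termination becomes effective. 2029-04-24 is a Tuesday, so no roll-forward applies.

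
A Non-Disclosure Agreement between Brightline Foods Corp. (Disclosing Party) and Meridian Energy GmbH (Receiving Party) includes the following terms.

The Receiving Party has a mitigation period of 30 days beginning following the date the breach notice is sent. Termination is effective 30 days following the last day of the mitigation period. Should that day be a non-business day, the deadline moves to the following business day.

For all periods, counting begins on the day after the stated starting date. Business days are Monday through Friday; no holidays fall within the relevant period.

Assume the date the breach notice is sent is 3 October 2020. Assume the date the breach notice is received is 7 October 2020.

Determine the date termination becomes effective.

The last day of the mitigation period: 30 calendar days after 3 October 2020 is 2 November 2020.
The date termination becomes effective: 2 November 2020 + 30 days = 2 December 2020. 2 December 2020 is a Wednesday, so no roll-forward applies.

2 December 2020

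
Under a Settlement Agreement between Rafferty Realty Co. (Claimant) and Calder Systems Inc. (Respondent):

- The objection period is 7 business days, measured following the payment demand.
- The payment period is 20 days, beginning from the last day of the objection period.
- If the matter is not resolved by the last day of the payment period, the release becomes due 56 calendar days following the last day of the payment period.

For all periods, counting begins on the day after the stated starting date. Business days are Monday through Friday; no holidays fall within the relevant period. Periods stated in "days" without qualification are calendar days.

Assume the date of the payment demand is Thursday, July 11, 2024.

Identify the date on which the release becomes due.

October 6, 2024

The last day of the objection period: counting 7 business days from Thursday, July 11, 2024 (Jul 12, Jul 15, Jul 16, Jul 17, Jul 18, Jul 19, Jul 22, skipping weekends) reaches Monday, July 22, 2024.
The last day of the payment period: July 22, 2024 + 20 days = August 11, 2024.
The date on which the release becomes due: 56 calendar days after August 11, 2024 is October 6, 2024.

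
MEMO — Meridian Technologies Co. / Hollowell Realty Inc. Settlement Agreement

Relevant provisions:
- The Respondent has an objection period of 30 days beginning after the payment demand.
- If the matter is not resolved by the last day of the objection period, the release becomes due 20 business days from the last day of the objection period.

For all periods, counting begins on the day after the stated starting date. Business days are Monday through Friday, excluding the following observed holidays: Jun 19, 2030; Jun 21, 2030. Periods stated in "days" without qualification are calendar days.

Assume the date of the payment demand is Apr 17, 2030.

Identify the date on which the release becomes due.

Jun 14, 2030

The last day of the objection period: Apr 17, 2030 + 30 days = May 17, 2030.
The date on which the release becomes due: counting 20 business days from Friday, May 17, 2030 (May 20, May 21, May 22, May 23, …, Jun 12, Jun 13, Jun 14, skipping weekends) reaches Friday, Jun 14, 2030.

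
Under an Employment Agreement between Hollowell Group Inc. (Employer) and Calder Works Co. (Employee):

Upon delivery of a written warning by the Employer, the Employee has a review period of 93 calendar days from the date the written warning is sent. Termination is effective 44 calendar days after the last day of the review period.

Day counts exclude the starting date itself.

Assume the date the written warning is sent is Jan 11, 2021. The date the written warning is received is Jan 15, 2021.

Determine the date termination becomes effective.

May 28, 2021

The last day of the review period: 93 calendar days after Jan 11, 2021 is Apr 14, 2021.
The date termination becomes effective: Apr 14, 2021 + 44 days = May 28, 2021.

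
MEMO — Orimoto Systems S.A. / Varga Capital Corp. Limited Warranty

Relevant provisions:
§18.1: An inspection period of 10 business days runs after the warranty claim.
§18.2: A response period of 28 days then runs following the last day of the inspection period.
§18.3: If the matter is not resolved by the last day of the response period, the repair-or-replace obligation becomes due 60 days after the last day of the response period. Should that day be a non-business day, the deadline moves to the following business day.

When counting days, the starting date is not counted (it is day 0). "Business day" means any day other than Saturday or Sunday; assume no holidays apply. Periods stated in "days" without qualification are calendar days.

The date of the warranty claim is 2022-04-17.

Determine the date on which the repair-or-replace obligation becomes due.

From Sunday, 2022-04-17, 10 business days (Apr 18, Apr 19, Apr 20, Apr 21, Apr 22, Apr 25, Apr 26, Apr 27, Apr 28, Apr 29, skipping weekends) brings us to Friday, 2022-04-29, which is the last day of the inspection period.
The last day of the response period: 2022-04-29 + 28 days = 2022-05-27.
The date on which the repair-or-replace obligation becomes due: 2022-05-27 + 60 days = 2022-07-26. 2022-07-26 is a Tuesday, so no roll-forward applies.

2022-07-26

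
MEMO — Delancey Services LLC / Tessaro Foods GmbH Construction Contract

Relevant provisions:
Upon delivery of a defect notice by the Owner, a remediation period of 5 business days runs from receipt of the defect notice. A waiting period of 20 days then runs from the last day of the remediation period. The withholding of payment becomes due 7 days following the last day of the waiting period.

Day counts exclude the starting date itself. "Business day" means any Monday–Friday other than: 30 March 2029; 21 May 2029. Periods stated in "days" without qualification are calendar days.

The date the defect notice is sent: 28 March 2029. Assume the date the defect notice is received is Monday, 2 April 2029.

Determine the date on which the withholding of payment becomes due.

6 May 2029

The last day of the remediation period: counting 5 business days from Monday, 2 April 2029 (Apr 3, Apr 4, Apr 5, Apr 6, Apr 9, skipping weekends) reaches Monday, 9 April 2029.
The last day of the waiting period: 9 April 2029 + 20 days = 29 April 2029.
The date on which the withholding of payment becomes due: 7 calendar days after 29 April 2029 is 6 May 2029.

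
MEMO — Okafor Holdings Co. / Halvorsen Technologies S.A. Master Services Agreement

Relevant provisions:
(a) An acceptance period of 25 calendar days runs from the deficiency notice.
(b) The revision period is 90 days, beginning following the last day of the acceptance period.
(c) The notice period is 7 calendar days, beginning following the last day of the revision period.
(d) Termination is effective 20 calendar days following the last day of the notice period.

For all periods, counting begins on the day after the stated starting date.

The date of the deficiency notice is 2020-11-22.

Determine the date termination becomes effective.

2021-04-13

The last day of the acceptance period: 25 calendar days after 2020-11-22 is 2020-12-17.
Adding 90 calendar days to 2020-12-17 gives 2021-03-17, which is the last day of the revision period.
The last day of the notice period: 7 calendar days after 2021-03-17 is 2021-03-24.
Adding 20 calendar days to 2021-03-24 gives 2021-04-13, which is the date termination becomes effective.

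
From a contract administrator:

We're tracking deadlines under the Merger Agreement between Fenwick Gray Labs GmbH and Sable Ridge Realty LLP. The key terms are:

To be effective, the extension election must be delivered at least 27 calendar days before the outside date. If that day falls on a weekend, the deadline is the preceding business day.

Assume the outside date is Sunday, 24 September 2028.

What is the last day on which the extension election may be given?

Counting back 27 calendar days from 24 September 2028 gives 28 August 2028. That is a Monday, so no adjustment is needed.

28 August 2028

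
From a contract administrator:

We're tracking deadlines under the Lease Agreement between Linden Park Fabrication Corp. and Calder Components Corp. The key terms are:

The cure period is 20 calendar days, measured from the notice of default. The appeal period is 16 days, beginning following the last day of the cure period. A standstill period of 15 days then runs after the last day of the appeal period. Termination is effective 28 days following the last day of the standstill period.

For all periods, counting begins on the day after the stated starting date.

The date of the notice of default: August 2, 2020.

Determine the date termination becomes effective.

October 20, 2020

The last day of the cure period: August 2, 2020 + 20 days = August 22, 2020.
Adding 16 calendar days to August 22, 2020 gives September 7, 2020, which is the last day of the appeal period.
Adding 15 calendar days to September 7, 2020 gives September 22, 2020, which is the last day of the standstill period.
The date termination becomes effective: September 22, 2020 + 28 days = October 20, 2020.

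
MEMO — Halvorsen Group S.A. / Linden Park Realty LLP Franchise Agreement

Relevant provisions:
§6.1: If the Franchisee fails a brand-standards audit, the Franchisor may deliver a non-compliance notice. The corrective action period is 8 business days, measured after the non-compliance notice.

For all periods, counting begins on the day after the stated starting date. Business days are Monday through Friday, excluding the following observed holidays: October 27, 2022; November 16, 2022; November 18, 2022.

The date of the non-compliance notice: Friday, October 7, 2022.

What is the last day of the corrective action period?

The last day of the corrective action period: 8 business days after Friday, October 7, 2022, skipping weekends — Oct 10, Oct 11, Oct 12, Oct 13, Oct 14, Oct 17, Oct 18, Oct 19 — lands on Wednesday, October 19, 2022.

October 19, 2022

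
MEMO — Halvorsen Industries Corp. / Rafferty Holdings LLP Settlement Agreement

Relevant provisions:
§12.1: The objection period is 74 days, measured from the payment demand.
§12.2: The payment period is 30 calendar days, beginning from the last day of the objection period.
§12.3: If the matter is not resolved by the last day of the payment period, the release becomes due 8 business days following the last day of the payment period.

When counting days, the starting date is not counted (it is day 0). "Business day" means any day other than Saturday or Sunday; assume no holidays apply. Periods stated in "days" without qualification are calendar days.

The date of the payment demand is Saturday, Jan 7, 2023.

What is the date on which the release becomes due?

The last day of the objection period: 74 calendar days after Jan 7, 2023 is Mar 22, 2023.
The last day of the payment period: Mar 22, 2023 + 30 days = Apr 21, 2023.
The date on which the release becomes due: 8 business days after Friday, Apr 21, 2023, skipping weekends — Apr 24, Apr 25, Apr 26, Apr 27, Apr 28, May 1, May 2, May 3 — lands on Wednesday, May 3, 2023.

May 3, 2023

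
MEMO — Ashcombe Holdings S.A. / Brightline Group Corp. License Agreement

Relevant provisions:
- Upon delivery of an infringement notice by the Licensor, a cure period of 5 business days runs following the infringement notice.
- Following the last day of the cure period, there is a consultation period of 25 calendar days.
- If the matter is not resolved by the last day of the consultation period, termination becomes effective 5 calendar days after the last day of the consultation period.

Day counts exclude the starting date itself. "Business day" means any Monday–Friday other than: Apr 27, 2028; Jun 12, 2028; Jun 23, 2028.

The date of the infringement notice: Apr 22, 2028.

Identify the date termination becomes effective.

From Saturday, Apr 22, 2028, 5 business days (Apr 24, Apr 25, Apr 26, Apr 28, May 1, skipping weekends and the listed holiday on Apr 27) brings us to Monday, May 1, 2028, which is the last day of the cure period.
Adding 25 calendar days to May 1, 2028 gives May 26, 2028, which is the last day of the consultation period.
The date termination becomes effective: May 26, 2028 + 5 days = May 31, 2028.

May 31, 2028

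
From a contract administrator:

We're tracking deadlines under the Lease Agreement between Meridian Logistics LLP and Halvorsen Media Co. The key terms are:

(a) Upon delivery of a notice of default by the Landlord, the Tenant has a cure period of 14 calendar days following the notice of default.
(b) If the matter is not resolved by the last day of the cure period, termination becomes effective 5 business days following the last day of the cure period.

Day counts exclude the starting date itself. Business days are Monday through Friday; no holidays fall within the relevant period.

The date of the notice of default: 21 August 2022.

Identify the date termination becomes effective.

Adding 14 calendar days to 21 August 2022 gives 4 September 2022, which is the last day of the cure period.
The date termination becomes effective: counting 5 business days from Sunday, 4 September 2022 (Sep 5, Sep 6, Sep 7, Sep 8, Sep 9, skipping weekends) reaches Friday, 9 September 2022.

9 September 2022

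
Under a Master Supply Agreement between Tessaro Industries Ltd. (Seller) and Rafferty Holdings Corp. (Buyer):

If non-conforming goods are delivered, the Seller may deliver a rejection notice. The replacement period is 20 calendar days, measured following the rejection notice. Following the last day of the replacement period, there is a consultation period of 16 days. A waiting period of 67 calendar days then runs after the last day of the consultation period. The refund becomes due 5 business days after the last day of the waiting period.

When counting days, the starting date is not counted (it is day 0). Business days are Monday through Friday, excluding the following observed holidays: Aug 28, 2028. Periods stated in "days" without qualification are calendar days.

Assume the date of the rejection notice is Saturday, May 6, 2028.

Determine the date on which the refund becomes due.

Adding 20 calendar days to May 6, 2028 gives May 26, 2028, which is the last day of the replacement period.
The last day of the consultation period: 16 calendar days after May 26, 2028 is Jun 11, 2028.
Adding 67 calendar days to Jun 11, 2028 gives Aug 17, 2028, which is the last day of the waiting period.
The date on which the refund becomes due: counting 5 business days from Thursday, Aug 17, 2028 (Aug 18, Aug 21, Aug 22, Aug 23, Aug 24, skipping weekends) reaches Thursday, Aug 24, 2028.

Aug 24, 2028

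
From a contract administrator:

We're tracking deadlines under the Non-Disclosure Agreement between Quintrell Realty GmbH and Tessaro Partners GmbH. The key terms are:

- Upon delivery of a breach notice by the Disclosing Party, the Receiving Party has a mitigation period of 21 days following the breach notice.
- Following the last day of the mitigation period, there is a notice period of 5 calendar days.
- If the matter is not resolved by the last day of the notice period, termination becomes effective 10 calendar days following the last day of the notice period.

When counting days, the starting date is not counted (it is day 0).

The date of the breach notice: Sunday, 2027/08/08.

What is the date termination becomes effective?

Adding 21 calendar days to 2027/08/08 gives 2027/08/29, which is the last day of the mitigation period.
The last day of the notice period: 5 calendar days after 2027/08/29 is 2027/09/03.
The date termination becomes effective: 10 calendar days after 2027/09/03 is 2027/09/13.

2027/09/13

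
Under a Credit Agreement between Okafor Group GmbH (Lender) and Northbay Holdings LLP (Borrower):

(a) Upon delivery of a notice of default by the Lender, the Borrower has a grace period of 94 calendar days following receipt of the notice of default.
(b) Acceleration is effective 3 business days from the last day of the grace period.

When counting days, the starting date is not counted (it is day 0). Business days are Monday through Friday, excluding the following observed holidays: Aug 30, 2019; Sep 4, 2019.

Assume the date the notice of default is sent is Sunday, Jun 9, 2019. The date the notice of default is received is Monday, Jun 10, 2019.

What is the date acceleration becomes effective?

Sep 17, 2019

The last day of the grace period: Jun 10, 2019 + 94 days = Sep 12, 2019.
From Thursday, Sep 12, 2019, 3 business days (Sep 13, Sep 16, Sep 17, skipping weekends) brings us to Tuesday, Sep 17, 2019, which is the date acceleration becomes effective.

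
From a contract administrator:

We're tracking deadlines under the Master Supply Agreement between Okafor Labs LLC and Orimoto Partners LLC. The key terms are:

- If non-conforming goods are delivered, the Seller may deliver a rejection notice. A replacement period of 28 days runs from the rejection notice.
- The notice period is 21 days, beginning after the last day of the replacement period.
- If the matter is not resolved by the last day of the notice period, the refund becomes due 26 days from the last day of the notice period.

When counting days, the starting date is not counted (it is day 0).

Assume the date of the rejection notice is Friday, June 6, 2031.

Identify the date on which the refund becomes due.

The last day of the replacement period: June 6, 2031 + 28 days = July 4, 2031.
The last day of the notice period: July 4, 2031 + 21 days = July 25, 2031.
The date on which the refund becomes due: 26 calendar days after July 25, 2031 is August 20, 2031.

August 20, 2031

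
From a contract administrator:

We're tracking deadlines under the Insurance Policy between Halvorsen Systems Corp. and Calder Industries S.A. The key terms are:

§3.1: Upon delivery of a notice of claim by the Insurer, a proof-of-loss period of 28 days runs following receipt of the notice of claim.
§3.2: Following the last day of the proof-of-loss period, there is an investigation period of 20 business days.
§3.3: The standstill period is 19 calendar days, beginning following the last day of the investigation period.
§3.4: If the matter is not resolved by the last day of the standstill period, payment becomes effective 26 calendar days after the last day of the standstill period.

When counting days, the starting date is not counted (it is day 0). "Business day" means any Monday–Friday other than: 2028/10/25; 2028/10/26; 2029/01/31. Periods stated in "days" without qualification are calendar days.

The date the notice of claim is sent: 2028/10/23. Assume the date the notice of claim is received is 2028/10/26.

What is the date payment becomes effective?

2029/02/04

The last day of the proof-of-loss period: 28 calendar days after 2028/10/26 is 2028/11/23.
The last day of the investigation period: counting 20 business days from Thursday, 2028/11/23 (Nov 24, Nov 27, Nov 28, Nov 29, …, Dec 19, Dec 20, Dec 21, skipping weekends) reaches Thursday, 2028/12/21.
The last day of the standstill period: 19 calendar days after 2028/12/21 is 2029/01/09.
Adding 26 calendar days to 2029/01/09 gives 2029/02/04, which is the date payment becomes effective.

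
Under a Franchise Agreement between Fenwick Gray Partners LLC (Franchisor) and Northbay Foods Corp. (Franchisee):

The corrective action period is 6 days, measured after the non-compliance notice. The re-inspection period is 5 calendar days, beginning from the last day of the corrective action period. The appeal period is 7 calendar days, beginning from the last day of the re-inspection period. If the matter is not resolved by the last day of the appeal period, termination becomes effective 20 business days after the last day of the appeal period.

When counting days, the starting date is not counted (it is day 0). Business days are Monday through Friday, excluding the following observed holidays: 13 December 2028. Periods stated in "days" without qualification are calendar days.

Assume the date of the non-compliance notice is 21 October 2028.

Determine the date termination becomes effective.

Adding 6 calendar days to 21 October 2028 gives 27 October 2028, which is the last day of the corrective action period.
The last day of the re-inspection period: 27 October 2028 + 5 days = 1 November 2028.
Adding 7 calendar days to 1 November 2028 gives 8 November 2028, which is the last day of the appeal period.
From Wednesday, 8 November 2028, 20 business days (Nov 9, Nov 10, Nov 13, Nov 14, …, Dec 4, Dec 5, Dec 6, skipping weekends) brings us to Wednesday, 6 December 2028, which is the date termination becomes effective.

6 December 2028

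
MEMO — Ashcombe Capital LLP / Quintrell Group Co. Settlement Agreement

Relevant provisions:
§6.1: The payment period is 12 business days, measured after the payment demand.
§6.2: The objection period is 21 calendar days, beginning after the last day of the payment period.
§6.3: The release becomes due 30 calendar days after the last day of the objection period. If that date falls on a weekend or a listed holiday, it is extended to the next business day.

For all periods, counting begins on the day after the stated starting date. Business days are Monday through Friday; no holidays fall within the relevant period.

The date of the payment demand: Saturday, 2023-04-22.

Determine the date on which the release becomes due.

From Saturday, 2023-04-22, 12 business days (Apr 24, Apr 25, Apr 26, Apr 27, …, May 5, May 8, May 9, skipping weekends) brings us to Tuesday, 2023-05-09, which is the last day of the payment period.
The last day of the objection period: 2023-05-09 + 21 days = 2023-05-30.
The date on which the release becomes due: 2023-05-30 + 30 days = 2023-06-29. 2023-06-29 is a Thursday, so no roll-forward applies.

2023-06-29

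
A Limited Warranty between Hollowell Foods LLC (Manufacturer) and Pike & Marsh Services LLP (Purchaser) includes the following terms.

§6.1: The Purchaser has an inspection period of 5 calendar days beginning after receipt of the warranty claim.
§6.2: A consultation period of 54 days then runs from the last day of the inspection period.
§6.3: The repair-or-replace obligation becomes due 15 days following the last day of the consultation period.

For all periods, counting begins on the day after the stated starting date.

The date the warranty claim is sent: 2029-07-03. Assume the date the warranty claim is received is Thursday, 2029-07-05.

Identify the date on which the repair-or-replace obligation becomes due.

2029-09-17

The last day of the inspection period: 2029-07-05 + 5 days = 2029-07-10.
The last day of the consultation period: 54 calendar days after 2029-07-10 is 2029-09-02.
The date on which the repair-or-replace obligation becomes due: 2029-09-02 + 15 days = 2029-09-17.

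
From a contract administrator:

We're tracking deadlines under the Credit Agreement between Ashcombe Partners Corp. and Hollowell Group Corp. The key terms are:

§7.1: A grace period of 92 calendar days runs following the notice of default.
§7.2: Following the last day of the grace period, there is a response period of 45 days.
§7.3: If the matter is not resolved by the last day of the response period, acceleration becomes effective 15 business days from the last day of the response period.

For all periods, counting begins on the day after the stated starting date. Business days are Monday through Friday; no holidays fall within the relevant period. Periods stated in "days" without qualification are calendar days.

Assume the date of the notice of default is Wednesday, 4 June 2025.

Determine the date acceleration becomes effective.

7 November 2025

The last day of the grace period: 4 June 2025 + 92 days = 4 September 2025.
The last day of the response period: 45 calendar days after 4 September 2025 is 19 October 2025.
The date acceleration becomes effective: 15 business days after Sunday, 19 October 2025, skipping weekends — Oct 20, Oct 21, Oct 22, Oct 23, …, Nov 5, Nov 6, Nov 7 — lands on Friday, 7 November 2025.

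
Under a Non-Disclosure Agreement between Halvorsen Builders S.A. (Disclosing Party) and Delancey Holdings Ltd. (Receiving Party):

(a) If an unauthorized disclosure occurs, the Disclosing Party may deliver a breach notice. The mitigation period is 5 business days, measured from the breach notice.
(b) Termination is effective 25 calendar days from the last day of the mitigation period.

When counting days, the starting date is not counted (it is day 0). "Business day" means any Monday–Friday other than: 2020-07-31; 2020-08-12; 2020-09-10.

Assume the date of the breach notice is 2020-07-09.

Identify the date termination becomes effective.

The last day of the mitigation period: 5 business days after Thursday, 2020-07-09, skipping weekends — Jul 10, Jul 13, Jul 14, Jul 15, Jul 16 — lands on Thursday, 2020-07-16.
The date termination becomes effective: 25 calendar days after 2020-07-16 is 2020-08-10.

2020-08-10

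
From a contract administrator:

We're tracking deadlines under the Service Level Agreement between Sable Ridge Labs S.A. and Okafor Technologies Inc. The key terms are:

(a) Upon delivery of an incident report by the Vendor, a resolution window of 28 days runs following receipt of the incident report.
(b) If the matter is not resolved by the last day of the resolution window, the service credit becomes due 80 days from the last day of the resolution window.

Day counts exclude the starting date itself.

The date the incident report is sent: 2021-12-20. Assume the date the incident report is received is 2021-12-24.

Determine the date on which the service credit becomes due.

Adding 28 calendar days to 2021-12-24 gives 2022-01-21, which is the last day of the resolution window.
The date on which the service credit becomes due: 80 calendar days after 2022-01-21 is 2022-04-11.

2022-04-11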